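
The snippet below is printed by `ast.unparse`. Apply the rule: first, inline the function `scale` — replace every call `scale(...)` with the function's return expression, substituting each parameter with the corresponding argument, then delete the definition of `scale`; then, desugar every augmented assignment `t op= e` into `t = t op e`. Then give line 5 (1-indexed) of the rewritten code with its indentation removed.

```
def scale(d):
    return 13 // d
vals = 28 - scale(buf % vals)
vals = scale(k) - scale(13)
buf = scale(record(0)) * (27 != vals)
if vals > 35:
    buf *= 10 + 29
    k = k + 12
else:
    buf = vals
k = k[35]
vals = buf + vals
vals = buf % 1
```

buf = buf * (10 + 29)

Transformed code:
vals = 28 - 13 // (buf % vals)
vals = 13 // k - 13 // 13
buf = 13 // record(0) * (27 != vals)
if vals > 35:
    buf = buf * (10 + 29)
    k = k + 12
else:
    buf = vals
k = k[35]
vals = buf + vals
vals = buf % 1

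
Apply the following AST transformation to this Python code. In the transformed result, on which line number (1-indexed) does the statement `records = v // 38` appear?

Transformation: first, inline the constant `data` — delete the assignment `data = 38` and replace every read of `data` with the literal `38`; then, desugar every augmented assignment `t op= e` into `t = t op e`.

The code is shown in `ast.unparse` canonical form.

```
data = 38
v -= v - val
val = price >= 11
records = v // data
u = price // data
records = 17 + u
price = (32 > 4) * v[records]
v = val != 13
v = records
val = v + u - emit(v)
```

3

Transformed code:
v = v - (v - val)
val = price >= 11
records = v // 38
u = price // 38
records = 17 + u
price = (32 > 4) * v[records]
v = val != 13
v = records
val = v + u - emit(v)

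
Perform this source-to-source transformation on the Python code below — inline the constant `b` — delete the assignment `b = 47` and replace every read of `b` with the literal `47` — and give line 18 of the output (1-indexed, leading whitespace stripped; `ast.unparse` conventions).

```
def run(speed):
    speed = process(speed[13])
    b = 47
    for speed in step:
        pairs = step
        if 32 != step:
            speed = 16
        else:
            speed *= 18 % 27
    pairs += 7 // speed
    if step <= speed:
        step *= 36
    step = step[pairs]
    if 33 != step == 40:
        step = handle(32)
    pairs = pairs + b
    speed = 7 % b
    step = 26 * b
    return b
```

return 47

Transformed code:
def run(speed):
    speed = process(speed[13])
    for speed in step:
        pairs = step
        if 32 != step:
            speed = 16
        else:
            speed *= 18 % 27
    pairs += 7 // speed
    if step <= speed:
        step *= 36
    step = step[pairs]
    if 33 != step == 40:
        step = handle(32)
    pairs = pairs + 47
    speed = 7 % 47
    step = 26 * 47
    return 47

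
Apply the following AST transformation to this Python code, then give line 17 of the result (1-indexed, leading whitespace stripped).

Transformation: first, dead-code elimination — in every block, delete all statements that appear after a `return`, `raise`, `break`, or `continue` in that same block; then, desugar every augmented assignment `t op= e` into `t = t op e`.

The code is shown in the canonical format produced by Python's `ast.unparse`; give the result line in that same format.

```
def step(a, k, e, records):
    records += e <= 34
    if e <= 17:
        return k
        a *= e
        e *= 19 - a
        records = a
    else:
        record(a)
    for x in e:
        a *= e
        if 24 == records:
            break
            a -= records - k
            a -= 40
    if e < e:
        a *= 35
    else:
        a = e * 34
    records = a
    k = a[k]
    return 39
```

Transformed code:
def step(a, k, e, records):
    records = records + (e <= 34)
    if e <= 17:
        return k
    else:
        record(a)
    for x in e:
        a = a * e
        if 24 == records:
            break
    if e < e:
        a = a * 35
    else:
        a = e * 34
    records = a
    k = a[k]
    return 39

return 39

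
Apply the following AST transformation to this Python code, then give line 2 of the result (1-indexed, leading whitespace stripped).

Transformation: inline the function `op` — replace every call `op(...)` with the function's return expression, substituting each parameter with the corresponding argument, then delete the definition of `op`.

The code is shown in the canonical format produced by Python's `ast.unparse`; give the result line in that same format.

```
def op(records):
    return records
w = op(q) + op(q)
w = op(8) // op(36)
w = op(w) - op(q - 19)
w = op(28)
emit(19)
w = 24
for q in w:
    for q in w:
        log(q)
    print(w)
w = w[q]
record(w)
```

w = 8 // 36

Transformed code:
w = q + q
w = 8 // 36
w = w - (q - 19)
w = 28
emit(19)
w = 24
for q in w:
    for q in w:
        log(q)
    print(w)
w = w[q]
record(w)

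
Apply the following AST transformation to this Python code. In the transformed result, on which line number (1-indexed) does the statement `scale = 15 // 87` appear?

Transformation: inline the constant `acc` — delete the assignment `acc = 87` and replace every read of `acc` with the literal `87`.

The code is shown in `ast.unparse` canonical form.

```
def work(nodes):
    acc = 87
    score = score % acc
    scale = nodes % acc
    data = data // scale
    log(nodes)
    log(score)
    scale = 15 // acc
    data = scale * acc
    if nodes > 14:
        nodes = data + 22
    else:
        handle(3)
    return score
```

Transformed code:
def work(nodes):
    score = score % 87
    scale = nodes % 87
    data = data // scale
    log(nodes)
    log(score)
    scale = 15 // 87
    data = scale * 87
    if nodes > 14:
        nodes = data + 22
    else:
        handle(3)
    return score

7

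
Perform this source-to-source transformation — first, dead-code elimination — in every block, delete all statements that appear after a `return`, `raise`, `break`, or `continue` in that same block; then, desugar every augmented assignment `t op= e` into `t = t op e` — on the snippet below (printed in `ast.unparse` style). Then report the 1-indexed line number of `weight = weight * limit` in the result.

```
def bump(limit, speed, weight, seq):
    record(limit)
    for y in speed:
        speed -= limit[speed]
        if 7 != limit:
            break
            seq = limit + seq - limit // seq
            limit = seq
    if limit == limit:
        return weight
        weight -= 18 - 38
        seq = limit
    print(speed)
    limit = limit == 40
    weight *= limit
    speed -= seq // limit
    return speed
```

11

Transformed code:
def bump(limit, speed, weight, seq):
    record(limit)
    for y in speed:
        speed = speed - limit[speed]
        if 7 != limit:
            break
    if limit == limit:
        return weight
    print(speed)
    limit = limit == 40
    weight = weight * limit
    speed = speed - seq // limit
    return speed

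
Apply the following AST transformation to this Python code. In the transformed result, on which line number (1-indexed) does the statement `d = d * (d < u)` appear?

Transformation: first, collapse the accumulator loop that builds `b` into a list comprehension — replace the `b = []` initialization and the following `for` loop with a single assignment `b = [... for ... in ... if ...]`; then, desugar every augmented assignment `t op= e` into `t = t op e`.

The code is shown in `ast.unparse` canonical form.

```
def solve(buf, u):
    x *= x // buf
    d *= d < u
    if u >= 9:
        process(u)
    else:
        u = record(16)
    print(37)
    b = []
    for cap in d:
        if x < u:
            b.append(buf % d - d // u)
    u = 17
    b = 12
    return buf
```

3

Transformed code:
def solve(buf, u):
    x = x * (x // buf)
    d = d * (d < u)
    if u >= 9:
        process(u)
    else:
        u = record(16)
    print(37)
    b = [buf % d - d // u for cap in d if x < u]
    u = 17
    b = 12
    return buf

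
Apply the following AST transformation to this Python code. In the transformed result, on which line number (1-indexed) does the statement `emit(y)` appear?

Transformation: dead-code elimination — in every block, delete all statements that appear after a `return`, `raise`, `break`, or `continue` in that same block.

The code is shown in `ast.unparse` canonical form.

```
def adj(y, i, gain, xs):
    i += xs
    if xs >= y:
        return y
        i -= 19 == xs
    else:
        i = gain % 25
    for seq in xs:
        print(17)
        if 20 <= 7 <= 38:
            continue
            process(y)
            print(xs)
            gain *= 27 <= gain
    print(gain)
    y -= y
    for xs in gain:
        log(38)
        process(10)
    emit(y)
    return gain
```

Transformed code:
def adj(y, i, gain, xs):
    i += xs
    if xs >= y:
        return y
    else:
        i = gain % 25
    for seq in xs:
        print(17)
        if 20 <= 7 <= 38:
            continue
    print(gain)
    y -= y
    for xs in gain:
        log(38)
        process(10)
    emit(y)
    return gain

16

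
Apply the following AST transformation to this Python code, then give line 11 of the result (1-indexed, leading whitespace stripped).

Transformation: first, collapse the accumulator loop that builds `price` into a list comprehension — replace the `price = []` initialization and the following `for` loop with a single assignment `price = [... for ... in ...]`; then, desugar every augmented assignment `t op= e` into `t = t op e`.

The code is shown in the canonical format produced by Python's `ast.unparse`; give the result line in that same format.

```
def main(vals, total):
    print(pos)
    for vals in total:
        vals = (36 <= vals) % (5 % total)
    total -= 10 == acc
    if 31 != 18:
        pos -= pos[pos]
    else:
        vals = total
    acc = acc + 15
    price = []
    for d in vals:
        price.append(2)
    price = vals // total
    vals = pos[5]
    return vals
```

price = [2 for d in vals]

Transformed code:
def main(vals, total):
    print(pos)
    for vals in total:
        vals = (36 <= vals) % (5 % total)
    total = total - (10 == acc)
    if 31 != 18:
        pos = pos - pos[pos]
    else:
        vals = total
    acc = acc + 15
    price = [2 for d in vals]
    price = vals // total
    vals = pos[5]
    return vals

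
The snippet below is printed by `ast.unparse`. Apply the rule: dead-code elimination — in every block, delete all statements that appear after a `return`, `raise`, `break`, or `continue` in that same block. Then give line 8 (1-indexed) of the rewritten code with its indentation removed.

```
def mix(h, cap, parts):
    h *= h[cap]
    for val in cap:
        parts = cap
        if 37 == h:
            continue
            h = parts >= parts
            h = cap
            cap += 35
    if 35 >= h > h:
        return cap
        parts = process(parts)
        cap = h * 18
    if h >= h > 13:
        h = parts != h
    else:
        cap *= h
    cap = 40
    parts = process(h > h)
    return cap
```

Transformed code:
def mix(h, cap, parts):
    h *= h[cap]
    for val in cap:
        parts = cap
        if 37 == h:
            continue
    if 35 >= h > h:
        return cap
    if h >= h > 13:
        h = parts != h
    else:
        cap *= h
    cap = 40
    parts = process(h > h)
    return cap

return cap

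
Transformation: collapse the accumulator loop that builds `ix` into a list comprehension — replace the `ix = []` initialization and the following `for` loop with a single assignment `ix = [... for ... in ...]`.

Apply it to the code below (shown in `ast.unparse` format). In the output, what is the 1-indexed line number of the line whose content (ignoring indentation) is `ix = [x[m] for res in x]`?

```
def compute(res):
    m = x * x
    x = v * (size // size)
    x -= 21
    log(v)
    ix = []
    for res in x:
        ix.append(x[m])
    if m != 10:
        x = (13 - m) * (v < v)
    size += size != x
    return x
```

Transformed code:
def compute(res):
    m = x * x
    x = v * (size // size)
    x -= 21
    log(v)
    ix = [x[m] for res in x]
    if m != 10:
        x = (13 - m) * (v < v)
    size += size != x
    return x

6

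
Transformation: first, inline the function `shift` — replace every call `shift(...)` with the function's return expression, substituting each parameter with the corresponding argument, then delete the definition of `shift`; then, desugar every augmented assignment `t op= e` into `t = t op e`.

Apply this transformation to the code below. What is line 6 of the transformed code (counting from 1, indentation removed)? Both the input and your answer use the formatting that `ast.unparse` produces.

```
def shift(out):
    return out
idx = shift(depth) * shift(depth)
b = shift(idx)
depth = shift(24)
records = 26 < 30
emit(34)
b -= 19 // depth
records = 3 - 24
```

Transformed code:
idx = depth * depth
b = idx
depth = 24
records = 26 < 30
emit(34)
b = b - 19 // depth
records = 3 - 24

b = b - 19 // depth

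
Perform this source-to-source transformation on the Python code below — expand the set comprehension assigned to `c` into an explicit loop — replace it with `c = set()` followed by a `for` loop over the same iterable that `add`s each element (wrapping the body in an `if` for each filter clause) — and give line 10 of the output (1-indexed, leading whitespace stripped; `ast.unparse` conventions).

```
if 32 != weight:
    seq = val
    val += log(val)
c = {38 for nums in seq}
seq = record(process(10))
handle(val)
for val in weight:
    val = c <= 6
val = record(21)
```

val = c <= 6

Transformed code:
if 32 != weight:
    seq = val
    val += log(val)
c = set()
for nums in seq:
    c.add(38)
seq = record(process(10))
handle(val)
for val in weight:
    val = c <= 6
val = record(21)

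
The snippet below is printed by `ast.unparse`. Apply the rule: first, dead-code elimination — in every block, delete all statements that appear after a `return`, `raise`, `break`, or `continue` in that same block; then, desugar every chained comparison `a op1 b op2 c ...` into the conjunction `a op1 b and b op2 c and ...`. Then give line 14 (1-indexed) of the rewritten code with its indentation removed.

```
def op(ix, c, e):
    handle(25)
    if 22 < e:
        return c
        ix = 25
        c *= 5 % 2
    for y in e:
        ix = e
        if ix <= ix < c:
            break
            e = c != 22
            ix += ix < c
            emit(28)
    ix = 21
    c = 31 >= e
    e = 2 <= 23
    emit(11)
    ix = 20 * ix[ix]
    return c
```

return c

Transformed code:
def op(ix, c, e):
    handle(25)
    if 22 < e:
        return c
    for y in e:
        ix = e
        if ix <= ix and ix < c:
            break
    ix = 21
    c = 31 >= e
    e = 2 <= 23
    emit(11)
    ix = 20 * ix[ix]
    return c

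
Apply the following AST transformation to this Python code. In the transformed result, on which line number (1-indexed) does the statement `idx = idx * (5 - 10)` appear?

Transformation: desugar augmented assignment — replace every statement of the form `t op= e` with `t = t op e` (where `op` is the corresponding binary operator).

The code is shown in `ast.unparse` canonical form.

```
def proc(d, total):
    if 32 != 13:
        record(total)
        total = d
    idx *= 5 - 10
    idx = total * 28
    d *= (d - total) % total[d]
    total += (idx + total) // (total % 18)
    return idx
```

5

Transformed code:
def proc(d, total):
    if 32 != 13:
        record(total)
        total = d
    idx = idx * (5 - 10)
    idx = total * 28
    d = d * ((d - total) % total[d])
    total = total + (idx + total) // (total % 18)
    return idx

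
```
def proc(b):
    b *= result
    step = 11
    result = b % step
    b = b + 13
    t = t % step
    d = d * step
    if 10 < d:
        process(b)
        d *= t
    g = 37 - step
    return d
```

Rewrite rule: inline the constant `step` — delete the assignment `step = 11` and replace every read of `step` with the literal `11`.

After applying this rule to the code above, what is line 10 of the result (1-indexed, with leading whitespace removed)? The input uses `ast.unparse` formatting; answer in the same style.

Transformed code:
def proc(b):
    b *= result
    result = b % 11
    b = b + 13
    t = t % 11
    d = d * 11
    if 10 < d:
        process(b)
        d *= t
    g = 37 - 11
    return d

g = 37 - 11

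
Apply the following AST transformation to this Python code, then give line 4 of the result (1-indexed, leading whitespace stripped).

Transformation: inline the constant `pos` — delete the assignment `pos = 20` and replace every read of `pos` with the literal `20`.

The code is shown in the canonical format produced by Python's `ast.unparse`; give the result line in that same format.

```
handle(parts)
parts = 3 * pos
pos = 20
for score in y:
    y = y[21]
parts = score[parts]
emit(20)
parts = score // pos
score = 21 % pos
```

Transformed code:
handle(parts)
parts = 3 * 20
for score in y:
    y = y[21]
parts = score[parts]
emit(20)
parts = score // 20
score = 21 % 20

y = y[21]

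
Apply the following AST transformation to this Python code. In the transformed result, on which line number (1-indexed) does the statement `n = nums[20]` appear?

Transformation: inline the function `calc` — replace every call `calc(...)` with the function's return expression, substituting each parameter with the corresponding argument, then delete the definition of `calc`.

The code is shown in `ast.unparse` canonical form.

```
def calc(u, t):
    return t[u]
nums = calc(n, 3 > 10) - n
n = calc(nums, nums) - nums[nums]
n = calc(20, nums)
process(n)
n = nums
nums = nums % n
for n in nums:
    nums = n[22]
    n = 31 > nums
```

Transformed code:
nums = (3 > 10)[n] - n
n = nums[nums] - nums[nums]
n = nums[20]
process(n)
n = nums
nums = nums % n
for n in nums:
    nums = n[22]
    n = 31 > nums

3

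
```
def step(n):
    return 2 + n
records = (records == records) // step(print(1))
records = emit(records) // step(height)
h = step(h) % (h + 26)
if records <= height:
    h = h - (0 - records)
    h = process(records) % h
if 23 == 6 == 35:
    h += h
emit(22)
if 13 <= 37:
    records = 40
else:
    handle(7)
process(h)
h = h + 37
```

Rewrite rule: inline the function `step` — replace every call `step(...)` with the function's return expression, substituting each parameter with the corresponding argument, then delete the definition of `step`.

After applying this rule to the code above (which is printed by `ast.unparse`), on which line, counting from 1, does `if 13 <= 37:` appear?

10

Transformed code:
records = (records == records) // (2 + print(1))
records = emit(records) // (2 + height)
h = (2 + h) % (h + 26)
if records <= height:
    h = h - (0 - records)
    h = process(records) % h
if 23 == 6 == 35:
    h += h
emit(22)
if 13 <= 37:
    records = 40
else:
    handle(7)
process(h)
h = h + 37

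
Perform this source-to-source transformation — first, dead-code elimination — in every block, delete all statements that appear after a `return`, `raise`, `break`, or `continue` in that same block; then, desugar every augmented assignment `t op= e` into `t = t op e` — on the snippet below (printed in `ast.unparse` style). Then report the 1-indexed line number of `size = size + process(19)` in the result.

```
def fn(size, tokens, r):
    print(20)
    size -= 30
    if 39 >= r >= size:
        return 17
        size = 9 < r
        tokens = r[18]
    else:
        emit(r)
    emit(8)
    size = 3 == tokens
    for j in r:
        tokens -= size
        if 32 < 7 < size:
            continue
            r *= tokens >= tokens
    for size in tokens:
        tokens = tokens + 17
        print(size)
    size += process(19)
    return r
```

17

Transformed code:
def fn(size, tokens, r):
    print(20)
    size = size - 30
    if 39 >= r >= size:
        return 17
    else:
        emit(r)
    emit(8)
    size = 3 == tokens
    for j in r:
        tokens = tokens - size
        if 32 < 7 < size:
            continue
    for size in tokens:
        tokens = tokens + 17
        print(size)
    size = size + process(19)
    return r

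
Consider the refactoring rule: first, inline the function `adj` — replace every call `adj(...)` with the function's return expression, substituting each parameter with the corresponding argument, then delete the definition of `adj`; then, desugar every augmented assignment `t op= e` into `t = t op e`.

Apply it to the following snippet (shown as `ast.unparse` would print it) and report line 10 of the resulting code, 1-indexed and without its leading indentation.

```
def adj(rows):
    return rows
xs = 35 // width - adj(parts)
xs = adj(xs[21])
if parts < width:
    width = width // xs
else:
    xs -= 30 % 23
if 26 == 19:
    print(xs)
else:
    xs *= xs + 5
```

Transformed code:
xs = 35 // width - parts
xs = xs[21]
if parts < width:
    width = width // xs
else:
    xs = xs - 30 % 23
if 26 == 19:
    print(xs)
else:
    xs = xs * (xs + 5)

xs = xs * (xs + 5)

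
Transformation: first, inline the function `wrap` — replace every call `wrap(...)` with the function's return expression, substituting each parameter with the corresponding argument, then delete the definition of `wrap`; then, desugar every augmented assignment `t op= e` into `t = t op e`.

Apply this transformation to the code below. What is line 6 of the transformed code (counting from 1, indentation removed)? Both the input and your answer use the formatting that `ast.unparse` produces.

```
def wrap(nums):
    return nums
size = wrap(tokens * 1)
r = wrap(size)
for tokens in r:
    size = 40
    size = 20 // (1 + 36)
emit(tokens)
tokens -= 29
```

emit(tokens)

Transformed code:
size = tokens * 1
r = size
for tokens in r:
    size = 40
    size = 20 // (1 + 36)
emit(tokens)
tokens = tokens - 29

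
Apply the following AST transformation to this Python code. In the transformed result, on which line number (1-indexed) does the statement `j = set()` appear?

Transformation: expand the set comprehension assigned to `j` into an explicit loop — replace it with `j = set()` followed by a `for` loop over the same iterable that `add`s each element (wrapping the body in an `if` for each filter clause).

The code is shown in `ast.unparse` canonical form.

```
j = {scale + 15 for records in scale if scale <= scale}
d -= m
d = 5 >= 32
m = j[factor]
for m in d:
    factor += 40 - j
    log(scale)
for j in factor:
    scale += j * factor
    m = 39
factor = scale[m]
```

Transformed code:
j = set()
for records in scale:
    if scale <= scale:
        j.add(scale + 15)
d -= m
d = 5 >= 32
m = j[factor]
for m in d:
    factor += 40 - j
    log(scale)
for j in factor:
    scale += j * factor
    m = 39
factor = scale[m]

1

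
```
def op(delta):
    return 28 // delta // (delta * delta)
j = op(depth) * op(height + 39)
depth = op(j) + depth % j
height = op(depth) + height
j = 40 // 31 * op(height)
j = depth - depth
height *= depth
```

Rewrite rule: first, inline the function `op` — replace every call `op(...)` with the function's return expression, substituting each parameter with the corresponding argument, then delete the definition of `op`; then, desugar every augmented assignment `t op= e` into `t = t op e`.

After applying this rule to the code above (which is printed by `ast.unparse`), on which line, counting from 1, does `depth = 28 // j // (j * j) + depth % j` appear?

Transformed code:
j = 28 // depth // (depth * depth) * (28 // (height + 39) // ((height + 39) * (height + 39)))
depth = 28 // j // (j * j) + depth % j
height = 28 // depth // (depth * depth) + height
j = 40 // 31 * (28 // height // (height * height))
j = depth - depth
height = height * depth

2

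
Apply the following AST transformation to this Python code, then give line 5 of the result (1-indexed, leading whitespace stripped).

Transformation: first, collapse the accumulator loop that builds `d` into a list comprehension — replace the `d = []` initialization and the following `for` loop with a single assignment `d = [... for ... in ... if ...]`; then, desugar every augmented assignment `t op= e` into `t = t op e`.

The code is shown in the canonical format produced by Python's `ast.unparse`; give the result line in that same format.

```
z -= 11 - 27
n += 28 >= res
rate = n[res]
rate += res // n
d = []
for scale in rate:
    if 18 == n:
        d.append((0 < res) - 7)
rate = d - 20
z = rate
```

Transformed code:
z = z - (11 - 27)
n = n + (28 >= res)
rate = n[res]
rate = rate + res // n
d = [(0 < res) - 7 for scale in rate if 18 == n]
rate = d - 20
z = rate

d = [(0 < res) - 7 for scale in rate if 18 == n]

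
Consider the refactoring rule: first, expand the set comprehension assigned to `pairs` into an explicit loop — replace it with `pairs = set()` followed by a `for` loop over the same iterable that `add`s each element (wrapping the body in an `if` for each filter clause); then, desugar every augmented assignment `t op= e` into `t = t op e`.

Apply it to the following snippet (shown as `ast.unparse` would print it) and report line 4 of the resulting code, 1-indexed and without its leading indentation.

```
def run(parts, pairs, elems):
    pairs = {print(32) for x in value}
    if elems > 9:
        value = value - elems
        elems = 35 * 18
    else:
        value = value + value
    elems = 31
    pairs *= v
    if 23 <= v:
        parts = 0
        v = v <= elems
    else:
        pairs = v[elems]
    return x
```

Transformed code:
def run(parts, pairs, elems):
    pairs = set()
    for x in value:
        pairs.add(print(32))
    if elems > 9:
        value = value - elems
        elems = 35 * 18
    else:
        value = value + value
    elems = 31
    pairs = pairs * v
    if 23 <= v:
        parts = 0
        v = v <= elems
    else:
        pairs = v[elems]
    return x

pairs.add(print(32))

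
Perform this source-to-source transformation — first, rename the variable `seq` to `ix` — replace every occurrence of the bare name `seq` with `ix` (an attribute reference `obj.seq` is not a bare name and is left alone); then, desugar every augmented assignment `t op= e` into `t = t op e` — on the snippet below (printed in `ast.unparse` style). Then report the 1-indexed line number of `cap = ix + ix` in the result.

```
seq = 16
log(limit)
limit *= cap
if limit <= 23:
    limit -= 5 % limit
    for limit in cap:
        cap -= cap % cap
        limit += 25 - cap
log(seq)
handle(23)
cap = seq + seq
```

11

Transformed code:
ix = 16
log(limit)
limit = limit * cap
if limit <= 23:
    limit = limit - 5 % limit
    for limit in cap:
        cap = cap - cap % cap
        limit = limit + (25 - cap)
log(ix)
handle(23)
cap = ix + ix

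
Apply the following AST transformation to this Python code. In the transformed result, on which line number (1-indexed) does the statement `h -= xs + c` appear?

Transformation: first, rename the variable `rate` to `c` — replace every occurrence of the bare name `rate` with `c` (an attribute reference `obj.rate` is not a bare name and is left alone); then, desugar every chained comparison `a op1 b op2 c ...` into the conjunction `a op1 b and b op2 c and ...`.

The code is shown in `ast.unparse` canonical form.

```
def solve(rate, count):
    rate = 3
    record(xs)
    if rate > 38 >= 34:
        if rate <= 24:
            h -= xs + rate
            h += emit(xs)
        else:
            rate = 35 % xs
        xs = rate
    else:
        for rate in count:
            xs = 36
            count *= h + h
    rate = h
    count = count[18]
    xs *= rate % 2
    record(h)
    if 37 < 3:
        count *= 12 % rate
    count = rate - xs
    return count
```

6

Transformed code:
def solve(c, count):
    c = 3
    record(xs)
    if c > 38 and 38 >= 34:
        if c <= 24:
            h -= xs + c
            h += emit(xs)
        else:
            c = 35 % xs
        xs = c
    else:
        for c in count:
            xs = 36
            count *= h + h
    c = h
    count = count[18]
    xs *= c % 2
    record(h)
    if 37 < 3:
        count *= 12 % c
    count = c - xs
    return count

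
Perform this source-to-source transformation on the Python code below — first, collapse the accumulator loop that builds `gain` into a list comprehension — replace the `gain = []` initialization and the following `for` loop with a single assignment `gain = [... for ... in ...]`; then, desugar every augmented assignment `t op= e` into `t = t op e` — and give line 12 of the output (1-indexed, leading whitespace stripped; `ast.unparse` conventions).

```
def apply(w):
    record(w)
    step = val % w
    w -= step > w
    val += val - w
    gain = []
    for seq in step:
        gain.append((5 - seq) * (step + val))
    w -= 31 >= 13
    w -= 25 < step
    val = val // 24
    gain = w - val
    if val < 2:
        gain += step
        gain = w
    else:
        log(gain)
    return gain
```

gain = gain + step

Transformed code:
def apply(w):
    record(w)
    step = val % w
    w = w - (step > w)
    val = val + (val - w)
    gain = [(5 - seq) * (step + val) for seq in step]
    w = w - (31 >= 13)
    w = w - (25 < step)
    val = val // 24
    gain = w - val
    if val < 2:
        gain = gain + step
        gain = w
    else:
        log(gain)
    return gain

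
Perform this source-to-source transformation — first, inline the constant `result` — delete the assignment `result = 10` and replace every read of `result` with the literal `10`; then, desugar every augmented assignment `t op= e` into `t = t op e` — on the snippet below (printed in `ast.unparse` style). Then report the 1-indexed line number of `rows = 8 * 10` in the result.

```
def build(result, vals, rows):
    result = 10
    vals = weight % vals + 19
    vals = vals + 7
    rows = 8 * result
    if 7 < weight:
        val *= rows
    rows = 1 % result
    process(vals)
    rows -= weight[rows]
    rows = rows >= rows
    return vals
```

4

Transformed code:
def build(result, vals, rows):
    vals = weight % vals + 19
    vals = vals + 7
    rows = 8 * 10
    if 7 < weight:
        val = val * rows
    rows = 1 % 10
    process(vals)
    rows = rows - weight[rows]
    rows = rows >= rows
    return vals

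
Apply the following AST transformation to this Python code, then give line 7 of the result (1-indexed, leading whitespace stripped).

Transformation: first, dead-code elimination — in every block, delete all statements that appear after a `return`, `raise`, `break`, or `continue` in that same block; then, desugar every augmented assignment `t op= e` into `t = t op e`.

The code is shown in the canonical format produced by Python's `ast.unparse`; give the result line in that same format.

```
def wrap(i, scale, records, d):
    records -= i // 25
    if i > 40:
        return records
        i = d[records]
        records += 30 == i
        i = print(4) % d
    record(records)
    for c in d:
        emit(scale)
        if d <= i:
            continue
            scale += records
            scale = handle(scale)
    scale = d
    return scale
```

Transformed code:
def wrap(i, scale, records, d):
    records = records - i // 25
    if i > 40:
        return records
    record(records)
    for c in d:
        emit(scale)
        if d <= i:
            continue
    scale = d
    return scale

emit(scale)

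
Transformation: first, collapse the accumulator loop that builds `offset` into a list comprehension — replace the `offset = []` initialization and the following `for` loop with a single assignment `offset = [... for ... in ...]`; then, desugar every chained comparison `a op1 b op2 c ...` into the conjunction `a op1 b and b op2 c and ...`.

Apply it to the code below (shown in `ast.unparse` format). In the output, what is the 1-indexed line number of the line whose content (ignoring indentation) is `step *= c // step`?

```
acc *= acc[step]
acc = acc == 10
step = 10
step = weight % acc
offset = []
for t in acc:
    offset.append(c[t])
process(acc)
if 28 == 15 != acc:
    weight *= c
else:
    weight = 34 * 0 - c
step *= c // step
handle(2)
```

11

Transformed code:
acc *= acc[step]
acc = acc == 10
step = 10
step = weight % acc
offset = [c[t] for t in acc]
process(acc)
if 28 == 15 and 15 != acc:
    weight *= c
else:
    weight = 34 * 0 - c
step *= c // step
handle(2)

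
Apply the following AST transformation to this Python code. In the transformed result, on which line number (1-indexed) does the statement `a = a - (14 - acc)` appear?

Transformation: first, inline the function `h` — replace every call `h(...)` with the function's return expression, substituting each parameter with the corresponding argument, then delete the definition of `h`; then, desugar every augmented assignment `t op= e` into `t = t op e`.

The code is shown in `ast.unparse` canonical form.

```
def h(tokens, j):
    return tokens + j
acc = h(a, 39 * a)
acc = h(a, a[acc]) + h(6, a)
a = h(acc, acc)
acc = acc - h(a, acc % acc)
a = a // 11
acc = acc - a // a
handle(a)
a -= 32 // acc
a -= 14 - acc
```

9

Transformed code:
acc = a + 39 * a
acc = a + a[acc] + (6 + a)
a = acc + acc
acc = acc - (a + acc % acc)
a = a // 11
acc = acc - a // a
handle(a)
a = a - 32 // acc
a = a - (14 - acc)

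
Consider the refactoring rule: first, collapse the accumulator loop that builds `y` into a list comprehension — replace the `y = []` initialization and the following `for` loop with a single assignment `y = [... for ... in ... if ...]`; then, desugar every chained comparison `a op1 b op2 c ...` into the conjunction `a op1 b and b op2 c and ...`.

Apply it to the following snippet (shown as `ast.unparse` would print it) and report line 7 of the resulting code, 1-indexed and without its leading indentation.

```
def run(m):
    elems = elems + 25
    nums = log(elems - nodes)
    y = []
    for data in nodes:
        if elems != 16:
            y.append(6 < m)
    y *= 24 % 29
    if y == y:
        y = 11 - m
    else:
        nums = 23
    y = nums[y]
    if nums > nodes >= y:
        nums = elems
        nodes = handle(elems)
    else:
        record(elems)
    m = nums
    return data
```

Transformed code:
def run(m):
    elems = elems + 25
    nums = log(elems - nodes)
    y = [6 < m for data in nodes if elems != 16]
    y *= 24 % 29
    if y == y:
        y = 11 - m
    else:
        nums = 23
    y = nums[y]
    if nums > nodes and nodes >= y:
        nums = elems
        nodes = handle(elems)
    else:
        record(elems)
    m = nums
    return data

y = 11 - m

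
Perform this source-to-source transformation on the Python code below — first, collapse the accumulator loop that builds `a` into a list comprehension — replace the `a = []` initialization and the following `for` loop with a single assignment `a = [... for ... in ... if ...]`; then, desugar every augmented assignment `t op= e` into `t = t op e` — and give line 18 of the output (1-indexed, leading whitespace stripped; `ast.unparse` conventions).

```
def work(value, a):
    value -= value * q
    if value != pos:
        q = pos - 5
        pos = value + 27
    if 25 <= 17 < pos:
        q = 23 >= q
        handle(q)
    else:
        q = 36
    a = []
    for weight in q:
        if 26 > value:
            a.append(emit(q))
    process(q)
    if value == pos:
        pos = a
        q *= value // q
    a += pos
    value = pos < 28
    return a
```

Transformed code:
def work(value, a):
    value = value - value * q
    if value != pos:
        q = pos - 5
        pos = value + 27
    if 25 <= 17 < pos:
        q = 23 >= q
        handle(q)
    else:
        q = 36
    a = [emit(q) for weight in q if 26 > value]
    process(q)
    if value == pos:
        pos = a
        q = q * (value // q)
    a = a + pos
    value = pos < 28
    return a

return a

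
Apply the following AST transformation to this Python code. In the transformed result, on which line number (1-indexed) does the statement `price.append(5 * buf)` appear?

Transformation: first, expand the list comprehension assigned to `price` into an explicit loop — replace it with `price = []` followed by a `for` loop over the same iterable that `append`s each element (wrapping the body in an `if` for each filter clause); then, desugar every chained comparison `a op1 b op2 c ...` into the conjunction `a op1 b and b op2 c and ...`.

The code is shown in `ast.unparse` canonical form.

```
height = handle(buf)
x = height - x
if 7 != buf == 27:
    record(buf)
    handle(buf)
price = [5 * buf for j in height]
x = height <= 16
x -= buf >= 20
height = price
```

Transformed code:
height = handle(buf)
x = height - x
if 7 != buf and buf == 27:
    record(buf)
    handle(buf)
price = []
for j in height:
    price.append(5 * buf)
x = height <= 16
x -= buf >= 20
height = price

8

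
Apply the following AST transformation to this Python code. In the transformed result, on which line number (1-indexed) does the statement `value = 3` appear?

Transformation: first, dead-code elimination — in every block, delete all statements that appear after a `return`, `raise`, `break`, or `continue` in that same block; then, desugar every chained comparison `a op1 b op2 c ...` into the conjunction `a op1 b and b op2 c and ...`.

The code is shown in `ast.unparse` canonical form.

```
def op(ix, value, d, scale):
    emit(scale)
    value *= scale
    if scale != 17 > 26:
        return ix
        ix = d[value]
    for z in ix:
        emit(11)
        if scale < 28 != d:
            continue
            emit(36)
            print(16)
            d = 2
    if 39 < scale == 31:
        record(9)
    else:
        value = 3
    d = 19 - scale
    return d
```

13

Transformed code:
def op(ix, value, d, scale):
    emit(scale)
    value *= scale
    if scale != 17 and 17 > 26:
        return ix
    for z in ix:
        emit(11)
        if scale < 28 and 28 != d:
            continue
    if 39 < scale and scale == 31:
        record(9)
    else:
        value = 3
    d = 19 - scale
    return d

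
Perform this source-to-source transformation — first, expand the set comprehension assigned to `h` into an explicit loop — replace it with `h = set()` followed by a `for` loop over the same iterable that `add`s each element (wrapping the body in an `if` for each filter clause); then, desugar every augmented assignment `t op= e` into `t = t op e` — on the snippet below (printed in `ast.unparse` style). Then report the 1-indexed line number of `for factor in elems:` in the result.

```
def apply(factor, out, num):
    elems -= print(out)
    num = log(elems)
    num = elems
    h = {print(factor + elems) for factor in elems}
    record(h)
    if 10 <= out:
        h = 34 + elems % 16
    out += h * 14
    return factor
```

Transformed code:
def apply(factor, out, num):
    elems = elems - print(out)
    num = log(elems)
    num = elems
    h = set()
    for factor in elems:
        h.add(print(factor + elems))
    record(h)
    if 10 <= out:
        h = 34 + elems % 16
    out = out + h * 14
    return factor

6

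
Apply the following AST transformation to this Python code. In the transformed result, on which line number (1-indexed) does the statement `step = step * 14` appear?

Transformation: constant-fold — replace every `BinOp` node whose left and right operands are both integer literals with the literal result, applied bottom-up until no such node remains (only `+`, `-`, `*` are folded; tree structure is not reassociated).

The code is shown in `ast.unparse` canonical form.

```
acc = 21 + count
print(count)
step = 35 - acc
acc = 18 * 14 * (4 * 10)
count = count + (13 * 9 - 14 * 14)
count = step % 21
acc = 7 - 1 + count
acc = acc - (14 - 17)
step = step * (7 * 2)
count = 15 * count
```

Transformed code:
acc = 21 + count
print(count)
step = 35 - acc
acc = 10080
count = count + -79
count = step % 21
acc = 6 + count
acc = acc - -3
step = step * 14
count = 15 * count

9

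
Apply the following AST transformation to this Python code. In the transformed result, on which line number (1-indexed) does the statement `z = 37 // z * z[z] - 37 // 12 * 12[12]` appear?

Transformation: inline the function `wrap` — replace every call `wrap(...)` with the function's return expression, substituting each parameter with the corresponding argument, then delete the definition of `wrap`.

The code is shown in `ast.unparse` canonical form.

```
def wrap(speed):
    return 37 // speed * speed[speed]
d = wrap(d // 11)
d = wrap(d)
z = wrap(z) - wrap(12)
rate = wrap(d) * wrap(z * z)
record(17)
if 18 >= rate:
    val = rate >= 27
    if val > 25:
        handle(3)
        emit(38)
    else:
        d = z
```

Transformed code:
d = 37 // (d // 11) * (d // 11)[d // 11]
d = 37 // d * d[d]
z = 37 // z * z[z] - 37 // 12 * 12[12]
rate = 37 // d * d[d] * (37 // (z * z) * (z * z)[z * z])
record(17)
if 18 >= rate:
    val = rate >= 27
    if val > 25:
        handle(3)
        emit(38)
    else:
        d = z

3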